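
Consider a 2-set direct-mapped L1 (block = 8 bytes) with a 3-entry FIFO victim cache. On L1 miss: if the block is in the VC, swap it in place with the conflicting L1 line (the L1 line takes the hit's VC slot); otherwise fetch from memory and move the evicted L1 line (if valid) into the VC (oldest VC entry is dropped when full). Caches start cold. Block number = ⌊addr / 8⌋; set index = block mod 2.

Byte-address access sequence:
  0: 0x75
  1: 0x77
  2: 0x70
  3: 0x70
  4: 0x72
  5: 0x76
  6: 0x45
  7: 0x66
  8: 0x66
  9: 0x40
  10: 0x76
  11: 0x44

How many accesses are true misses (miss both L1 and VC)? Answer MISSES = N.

MISSES = 3

0: 0x75 (blk 14, set 0) → MISS  vc=[]
1: 0x77 (blk 14, set 0) → L1-HIT  vc=[]
2: 0x70 (blk 14, set 0) → L1-HIT  vc=[]
3: 0x70 (blk 14, set 0) → L1-HIT  vc=[]
4: 0x72 (blk 14, set 0) → L1-HIT  vc=[]
5: 0x76 (blk 14, set 0) → L1-HIT  vc=[]
6: 0x45 (blk 8, set 0) → MISS  vc=[14]
7: 0x66 (blk 12, set 0) → MISS  vc=[14, 8]
8: 0x66 (blk 12, set 0) → L1-HIT  vc=[14, 8]
9: 0x40 (blk 8, set 0) → VC-HIT  vc=[14, 12]
10: 0x76 (blk 14, set 0) → VC-HIT  vc=[8, 12]
11: 0x44 (blk 8, set 0) → VC-HIT  vc=[14, 12]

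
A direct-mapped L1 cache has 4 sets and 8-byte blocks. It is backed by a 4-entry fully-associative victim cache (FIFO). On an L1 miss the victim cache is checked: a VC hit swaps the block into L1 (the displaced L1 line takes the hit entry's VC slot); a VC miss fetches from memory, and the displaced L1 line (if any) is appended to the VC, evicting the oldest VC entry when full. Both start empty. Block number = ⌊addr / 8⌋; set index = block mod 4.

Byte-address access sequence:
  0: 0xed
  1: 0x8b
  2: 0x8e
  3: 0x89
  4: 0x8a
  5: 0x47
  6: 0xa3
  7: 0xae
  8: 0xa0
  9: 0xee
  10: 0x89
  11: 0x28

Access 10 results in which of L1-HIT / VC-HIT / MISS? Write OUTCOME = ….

0: 0xed (blk 29, set 1) → MISS  vc=[]
1: 0x8b (blk 17, set 1) → MISS  vc=[29]
2: 0x8e (blk 17, set 1) → L1-HIT  vc=[29]
3: 0x89 (blk 17, set 1) → L1-HIT  vc=[29]
4: 0x8a (blk 17, set 1) → L1-HIT  vc=[29]
5: 0x47 (blk 8, set 0) → MISS  vc=[29]
6: 0xa3 (blk 20, set 0) → MISS  vc=[29, 8]
7: 0xae (blk 21, set 1) → MISS  vc=[29, 8, 17]
8: 0xa0 (blk 20, set 0) → L1-HIT  vc=[29, 8, 17]
9: 0xee (blk 29, set 1) → VC-HIT  vc=[21, 8, 17]
10: 0x89 (blk 17, set 1) → VC-HIT  vc=[21, 8, 29]
11: 0x28 (blk 5, set 1) → MISS  vc=[21, 8, 29, 17]

OUTCOME = VC-HIT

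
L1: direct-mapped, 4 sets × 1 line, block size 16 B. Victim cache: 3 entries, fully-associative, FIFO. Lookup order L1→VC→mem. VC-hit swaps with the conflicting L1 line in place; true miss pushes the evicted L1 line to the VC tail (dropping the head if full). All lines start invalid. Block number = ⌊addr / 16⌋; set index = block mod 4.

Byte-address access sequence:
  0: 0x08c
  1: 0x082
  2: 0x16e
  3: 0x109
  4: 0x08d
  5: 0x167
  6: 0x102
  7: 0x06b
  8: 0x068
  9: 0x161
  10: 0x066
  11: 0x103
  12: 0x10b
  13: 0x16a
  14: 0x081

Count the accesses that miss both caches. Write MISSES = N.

#0 0x8c→b8/s0 MISS; vc=[]
#1 0x82→b8/s0 L1-HIT; vc=[]
#2 0x16e→b22/s2 MISS; vc=[]
#3 0x109→b16/s0 MISS; vc=[8]
#4 0x8d→b8/s0 VC-HIT; vc=[16]
#5 0x167→b22/s2 L1-HIT; vc=[16]
#6 0x102→b16/s0 VC-HIT; vc=[8]
#7 0x6b→b6/s2 MISS; vc=[8,22]
#8 0x68→b6/s2 L1-HIT; vc=[8,22]
#9 0x161→b22/s2 VC-HIT; vc=[8,6]
#10 0x66→b6/s2 VC-HIT; vc=[8,22]
#11 0x103→b16/s0 L1-HIT; vc=[8,22]
#12 0x10b→b16/s0 L1-HIT; vc=[8,22]
#13 0x16a→b22/s2 VC-HIT; vc=[8,6]
#14 0x81→b8/s0 VC-HIT; vc=[16,6]

MISSES = 4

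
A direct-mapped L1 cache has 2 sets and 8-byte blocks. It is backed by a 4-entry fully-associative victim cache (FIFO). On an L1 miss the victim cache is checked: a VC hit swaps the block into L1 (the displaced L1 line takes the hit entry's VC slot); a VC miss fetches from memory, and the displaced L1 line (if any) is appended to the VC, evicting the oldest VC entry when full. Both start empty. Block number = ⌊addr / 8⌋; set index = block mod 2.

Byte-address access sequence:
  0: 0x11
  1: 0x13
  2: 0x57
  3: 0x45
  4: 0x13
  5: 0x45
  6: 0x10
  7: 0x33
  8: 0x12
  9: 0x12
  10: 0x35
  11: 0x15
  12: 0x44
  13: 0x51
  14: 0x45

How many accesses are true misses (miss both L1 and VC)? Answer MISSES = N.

MISSES = 4

  [0] addr=0x11 blk=2 s=0: MISS | VC []
  [1] addr=0x13 blk=2 s=0: L1-HIT | VC []
  [2] addr=0x57 blk=10 s=0: MISS | VC [2]
  [3] addr=0x45 blk=8 s=0: MISS | VC [2, 10]
  [4] addr=0x13 blk=2 s=0: VC-HIT | VC [8, 10]
  [5] addr=0x45 blk=8 s=0: VC-HIT | VC [2, 10]
  [6] addr=0x10 blk=2 s=0: VC-HIT | VC [8, 10]
  [7] addr=0x33 blk=6 s=0: MISS | VC [8, 10, 2]
  [8] addr=0x12 blk=2 s=0: VC-HIT | VC [8, 10, 6]
  [9] addr=0x12 blk=2 s=0: L1-HIT | VC [8, 10, 6]
  [10] addr=0x35 blk=6 s=0: VC-HIT | VC [8, 10, 2]
  [11] addr=0x15 blk=2 s=0: VC-HIT | VC [8, 10, 6]
  [12] addr=0x44 blk=8 s=0: VC-HIT | VC [2, 10, 6]
  [13] addr=0x51 blk=10 s=0: VC-HIT | VC [2, 8, 6]
  [14] addr=0x45 blk=8 s=0: VC-HIT | VC [2, 10, 6]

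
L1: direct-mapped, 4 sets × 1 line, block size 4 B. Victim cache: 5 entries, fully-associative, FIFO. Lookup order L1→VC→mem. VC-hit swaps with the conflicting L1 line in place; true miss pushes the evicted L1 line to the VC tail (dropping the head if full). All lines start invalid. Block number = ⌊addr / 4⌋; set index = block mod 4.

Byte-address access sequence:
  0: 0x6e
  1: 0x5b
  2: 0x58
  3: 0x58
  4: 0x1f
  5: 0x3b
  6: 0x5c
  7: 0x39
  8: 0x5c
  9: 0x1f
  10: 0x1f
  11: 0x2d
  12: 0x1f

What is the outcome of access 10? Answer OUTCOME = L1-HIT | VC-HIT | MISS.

OUTCOME = L1-HIT

0: 0x6e (blk 27, set 3) → MISS  vc=[]
1: 0x5b (blk 22, set 2) → MISS  vc=[]
2: 0x58 (blk 22, set 2) → L1-HIT  vc=[]
3: 0x58 (blk 22, set 2) → L1-HIT  vc=[]
4: 0x1f (blk 7, set 3) → MISS  vc=[27]
5: 0x3b (blk 14, set 2) → MISS  vc=[27, 22]
6: 0x5c (blk 23, set 3) → MISS  vc=[27, 22, 7]
7: 0x39 (blk 14, set 2) → L1-HIT  vc=[27, 22, 7]
8: 0x5c (blk 23, set 3) → L1-HIT  vc=[27, 22, 7]
9: 0x1f (blk 7, set 3) → VC-HIT  vc=[27, 22, 23]
10: 0x1f (blk 7, set 3) → L1-HIT  vc=[27, 22, 23]
11: 0x2d (blk 11, set 3) → MISS  vc=[27, 22, 23, 7]
12: 0x1f (blk 7, set 3) → VC-HIT  vc=[27, 22, 23, 11]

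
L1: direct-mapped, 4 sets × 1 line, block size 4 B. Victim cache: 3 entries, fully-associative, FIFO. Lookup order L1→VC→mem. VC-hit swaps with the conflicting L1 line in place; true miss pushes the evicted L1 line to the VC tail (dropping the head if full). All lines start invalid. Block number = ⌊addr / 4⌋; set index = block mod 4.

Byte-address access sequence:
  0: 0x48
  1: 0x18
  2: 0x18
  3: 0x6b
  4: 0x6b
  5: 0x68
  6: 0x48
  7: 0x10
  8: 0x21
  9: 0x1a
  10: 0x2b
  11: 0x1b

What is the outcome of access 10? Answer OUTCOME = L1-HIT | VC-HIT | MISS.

OUTCOME = MISS

  [0] addr=0x48 blk=18 s=2: MISS | VC []
  [1] addr=0x18 blk=6 s=2: MISS | VC [18]
  [2] addr=0x18 blk=6 s=2: L1-HIT | VC [18]
  [3] addr=0x6b blk=26 s=2: MISS | VC [18, 6]
  [4] addr=0x6b blk=26 s=2: L1-HIT | VC [18, 6]
  [5] addr=0x68 blk=26 s=2: L1-HIT | VC [18, 6]
  [6] addr=0x48 blk=18 s=2: VC-HIT | VC [26, 6]
  [7] addr=0x10 blk=4 s=0: MISS | VC [26, 6]
  [8] addr=0x21 blk=8 s=0: MISS | VC [26, 6, 4]
  [9] addr=0x1a blk=6 s=2: VC-HIT | VC [26, 18, 4]
  [10] addr=0x2b blk=10 s=2: MISS | VC [18, 4, 6]
  [11] addr=0x1b blk=6 s=2: VC-HIT | VC [18, 4, 10]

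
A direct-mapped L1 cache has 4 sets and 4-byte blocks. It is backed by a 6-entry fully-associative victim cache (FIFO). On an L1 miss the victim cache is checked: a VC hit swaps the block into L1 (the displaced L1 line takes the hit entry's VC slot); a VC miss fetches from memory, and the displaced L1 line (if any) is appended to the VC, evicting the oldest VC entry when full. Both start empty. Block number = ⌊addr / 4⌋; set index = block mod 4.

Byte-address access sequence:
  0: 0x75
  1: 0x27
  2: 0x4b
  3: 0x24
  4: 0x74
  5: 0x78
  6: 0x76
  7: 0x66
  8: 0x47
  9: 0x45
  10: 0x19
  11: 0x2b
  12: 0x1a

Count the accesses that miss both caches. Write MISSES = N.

0: 0x75 (blk 29, set 1) → MISS  vc=[]
1: 0x27 (blk 9, set 1) → MISS  vc=[29]
2: 0x4b (blk 18, set 2) → MISS  vc=[29]
3: 0x24 (blk 9, set 1) → L1-HIT  vc=[29]
4: 0x74 (blk 29, set 1) → VC-HIT  vc=[9]
5: 0x78 (blk 30, set 2) → MISS  vc=[9, 18]
6: 0x76 (blk 29, set 1) → L1-HIT  vc=[9, 18]
7: 0x66 (blk 25, set 1) → MISS  vc=[9, 18, 29]
8: 0x47 (blk 17, set 1) → MISS  vc=[9, 18, 29, 25]
9: 0x45 (blk 17, set 1) → L1-HIT  vc=[9, 18, 29, 25]
10: 0x19 (blk 6, set 2) → MISS  vc=[9, 18, 29, 25, 30]
11: 0x2b (blk 10, set 2) → MISS  vc=[9, 18, 29, 25, 30, 6]
12: 0x1a (blk 6, set 2) → VC-HIT  vc=[9, 18, 29, 25, 30, 10]

MISSES = 8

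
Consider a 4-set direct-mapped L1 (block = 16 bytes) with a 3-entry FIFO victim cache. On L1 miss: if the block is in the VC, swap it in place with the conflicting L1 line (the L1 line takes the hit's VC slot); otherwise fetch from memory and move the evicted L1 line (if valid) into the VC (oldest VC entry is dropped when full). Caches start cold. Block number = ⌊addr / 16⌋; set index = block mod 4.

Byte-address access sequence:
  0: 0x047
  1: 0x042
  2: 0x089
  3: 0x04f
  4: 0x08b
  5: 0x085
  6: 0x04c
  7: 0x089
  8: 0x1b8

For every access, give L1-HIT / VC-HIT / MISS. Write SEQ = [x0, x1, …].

  [0] addr=0x47 blk=4 s=0: MISS | VC []
  [1] addr=0x42 blk=4 s=0: L1-HIT | VC []
  [2] addr=0x89 blk=8 s=0: MISS | VC [4]
  [3] addr=0x4f blk=4 s=0: VC-HIT | VC [8]
  [4] addr=0x8b blk=8 s=0: VC-HIT | VC [4]
  [5] addr=0x85 blk=8 s=0: L1-HIT | VC [4]
  [6] addr=0x4c blk=4 s=0: VC-HIT | VC [8]
  [7] addr=0x89 blk=8 s=0: VC-HIT | VC [4]
  [8] addr=0x1b8 blk=27 s=3: MISS | VC [4]

SEQ = [MISS, L1-HIT, MISS, VC-HIT, VC-HIT, L1-HIT, VC-HIT, VC-HIT, MISS]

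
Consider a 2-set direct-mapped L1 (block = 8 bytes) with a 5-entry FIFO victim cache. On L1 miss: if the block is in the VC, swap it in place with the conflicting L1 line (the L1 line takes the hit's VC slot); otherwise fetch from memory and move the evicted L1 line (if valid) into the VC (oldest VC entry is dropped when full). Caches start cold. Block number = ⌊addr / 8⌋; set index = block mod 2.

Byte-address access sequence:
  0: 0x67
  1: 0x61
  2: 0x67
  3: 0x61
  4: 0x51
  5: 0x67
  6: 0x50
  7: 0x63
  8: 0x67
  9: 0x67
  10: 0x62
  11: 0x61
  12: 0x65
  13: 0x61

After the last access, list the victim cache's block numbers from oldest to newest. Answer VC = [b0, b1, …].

VC = [10]

  [0] addr=0x67 blk=12 s=0: MISS | VC []
  [1] addr=0x61 blk=12 s=0: L1-HIT | VC []
  [2] addr=0x67 blk=12 s=0: L1-HIT | VC []
  [3] addr=0x61 blk=12 s=0: L1-HIT | VC []
  [4] addr=0x51 blk=10 s=0: MISS | VC [12]
  [5] addr=0x67 blk=12 s=0: VC-HIT | VC [10]
  [6] addr=0x50 blk=10 s=0: VC-HIT | VC [12]
  [7] addr=0x63 blk=12 s=0: VC-HIT | VC [10]
  [8] addr=0x67 blk=12 s=0: L1-HIT | VC [10]
  [9] addr=0x67 blk=12 s=0: L1-HIT | VC [10]
  [10] addr=0x62 blk=12 s=0: L1-HIT | VC [10]
  [11] addr=0x61 blk=12 s=0: L1-HIT | VC [10]
  [12] addr=0x65 blk=12 s=0: L1-HIT | VC [10]
  [13] addr=0x61 blk=12 s=0: L1-HIT | VC [10]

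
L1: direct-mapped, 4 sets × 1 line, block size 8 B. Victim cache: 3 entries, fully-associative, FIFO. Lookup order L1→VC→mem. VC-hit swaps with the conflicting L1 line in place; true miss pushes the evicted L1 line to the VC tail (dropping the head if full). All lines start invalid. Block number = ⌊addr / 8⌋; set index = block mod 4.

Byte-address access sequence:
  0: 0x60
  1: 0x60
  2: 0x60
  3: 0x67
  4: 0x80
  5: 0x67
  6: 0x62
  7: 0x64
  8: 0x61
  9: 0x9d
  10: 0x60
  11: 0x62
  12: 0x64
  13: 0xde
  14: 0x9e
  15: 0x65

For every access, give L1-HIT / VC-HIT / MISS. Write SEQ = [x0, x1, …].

  [0] addr=0x60 blk=12 s=0: MISS | VC []
  [1] addr=0x60 blk=12 s=0: L1-HIT | VC []
  [2] addr=0x60 blk=12 s=0: L1-HIT | VC []
  [3] addr=0x67 blk=12 s=0: L1-HIT | VC []
  [4] addr=0x80 blk=16 s=0: MISS | VC [12]
  [5] addr=0x67 blk=12 s=0: VC-HIT | VC [16]
  [6] addr=0x62 blk=12 s=0: L1-HIT | VC [16]
  [7] addr=0x64 blk=12 s=0: L1-HIT | VC [16]
  [8] addr=0x61 blk=12 s=0: L1-HIT | VC [16]
  [9] addr=0x9d blk=19 s=3: MISS | VC [16]
  [10] addr=0x60 blk=12 s=0: L1-HIT | VC [16]
  [11] addr=0x62 blk=12 s=0: L1-HIT | VC [16]
  [12] addr=0x64 blk=12 s=0: L1-HIT | VC [16]
  [13] addr=0xde blk=27 s=3: MISS | VC [16, 19]
  [14] addr=0x9e blk=19 s=3: VC-HIT | VC [16, 27]
  [15] addr=0x65 blk=12 s=0: L1-HIT | VC [16, 27]

SEQ = [MISS, L1-HIT, L1-HIT, L1-HIT, MISS, VC-HIT, L1-HIT, L1-HIT, L1-HIT, MISS, L1-HIT, L1-HIT, L1-HIT, MISS, VC-HIT, L1-HIT]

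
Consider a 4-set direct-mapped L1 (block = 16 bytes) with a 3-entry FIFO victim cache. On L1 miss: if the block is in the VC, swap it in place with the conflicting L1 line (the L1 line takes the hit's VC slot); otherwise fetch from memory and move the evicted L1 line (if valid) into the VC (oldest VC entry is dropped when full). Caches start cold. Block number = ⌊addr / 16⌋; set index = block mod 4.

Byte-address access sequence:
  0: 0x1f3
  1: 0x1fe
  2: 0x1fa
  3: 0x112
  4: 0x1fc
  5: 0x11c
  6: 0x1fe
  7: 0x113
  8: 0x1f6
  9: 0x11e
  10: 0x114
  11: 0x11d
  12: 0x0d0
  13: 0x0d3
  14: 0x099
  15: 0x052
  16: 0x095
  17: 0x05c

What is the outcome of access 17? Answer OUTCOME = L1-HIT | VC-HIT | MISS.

  [0] addr=0x1f3 blk=31 s=3: MISS | VC []
  [1] addr=0x1fe blk=31 s=3: L1-HIT | VC []
  [2] addr=0x1fa blk=31 s=3: L1-HIT | VC []
  [3] addr=0x112 blk=17 s=1: MISS | VC []
  [4] addr=0x1fc blk=31 s=3: L1-HIT | VC []
  [5] addr=0x11c blk=17 s=1: L1-HIT | VC []
  [6] addr=0x1fe blk=31 s=3: L1-HIT | VC []
  [7] addr=0x113 blk=17 s=1: L1-HIT | VC []
  [8] addr=0x1f6 blk=31 s=3: L1-HIT | VC []
  [9] addr=0x11e blk=17 s=1: L1-HIT | VC []
  [10] addr=0x114 blk=17 s=1: L1-HIT | VC []
  [11] addr=0x11d blk=17 s=1: L1-HIT | VC []
  [12] addr=0xd0 blk=13 s=1: MISS | VC [17]
  [13] addr=0xd3 blk=13 s=1: L1-HIT | VC [17]
  [14] addr=0x99 blk=9 s=1: MISS | VC [17, 13]
  [15] addr=0x52 blk=5 s=1: MISS | VC [17, 13, 9]
  [16] addr=0x95 blk=9 s=1: VC-HIT | VC [17, 13, 5]
  [17] addr=0x5c blk=5 s=1: VC-HIT | VC [17, 13, 9]

OUTCOME = VC-HIT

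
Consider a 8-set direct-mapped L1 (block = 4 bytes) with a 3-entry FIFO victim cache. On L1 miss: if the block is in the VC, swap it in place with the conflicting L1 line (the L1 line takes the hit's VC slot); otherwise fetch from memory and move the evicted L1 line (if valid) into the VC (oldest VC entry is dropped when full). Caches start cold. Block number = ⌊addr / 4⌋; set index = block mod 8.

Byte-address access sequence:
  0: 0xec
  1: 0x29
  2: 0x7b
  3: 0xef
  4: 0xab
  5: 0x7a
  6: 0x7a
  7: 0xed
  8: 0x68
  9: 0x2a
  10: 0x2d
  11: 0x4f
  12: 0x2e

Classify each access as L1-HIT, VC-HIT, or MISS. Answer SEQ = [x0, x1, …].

#0 0xec→b59/s3 MISS; vc=[]
#1 0x29→b10/s2 MISS; vc=[]
#2 0x7b→b30/s6 MISS; vc=[]
#3 0xef→b59/s3 L1-HIT; vc=[]
#4 0xab→b42/s2 MISS; vc=[10]
#5 0x7a→b30/s6 L1-HIT; vc=[10]
#6 0x7a→b30/s6 L1-HIT; vc=[10]
#7 0xed→b59/s3 L1-HIT; vc=[10]
#8 0x68→b26/s2 MISS; vc=[10,42]
#9 0x2a→b10/s2 VC-HIT; vc=[26,42]
#10 0x2d→b11/s3 MISS; vc=[26,42,59]
#11 0x4f→b19/s3 MISS; vc=[42,59,11]
#12 0x2e→b11/s3 VC-HIT; vc=[42,59,19]

SEQ = [MISS, MISS, MISS, L1-HIT, MISS, L1-HIT, L1-HIT, L1-HIT, MISS, VC-HIT, MISS, MISS, VC-HIT]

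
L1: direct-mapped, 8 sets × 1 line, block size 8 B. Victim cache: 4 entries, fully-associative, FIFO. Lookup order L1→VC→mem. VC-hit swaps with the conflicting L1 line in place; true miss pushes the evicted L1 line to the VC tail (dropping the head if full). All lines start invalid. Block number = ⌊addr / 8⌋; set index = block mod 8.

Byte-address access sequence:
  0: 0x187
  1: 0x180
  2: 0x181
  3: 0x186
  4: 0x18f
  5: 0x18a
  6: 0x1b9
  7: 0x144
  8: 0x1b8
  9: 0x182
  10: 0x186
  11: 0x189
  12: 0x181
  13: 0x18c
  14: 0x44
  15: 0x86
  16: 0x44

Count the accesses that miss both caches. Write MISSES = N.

MISSES = 6

  [0] addr=0x187 blk=48 s=0: MISS | VC []
  [1] addr=0x180 blk=48 s=0: L1-HIT | VC []
  [2] addr=0x181 blk=48 s=0: L1-HIT | VC []
  [3] addr=0x186 blk=48 s=0: L1-HIT | VC []
  [4] addr=0x18f blk=49 s=1: MISS | VC []
  [5] addr=0x18a blk=49 s=1: L1-HIT | VC []
  [6] addr=0x1b9 blk=55 s=7: MISS | VC []
  [7] addr=0x144 blk=40 s=0: MISS | VC [48]
  [8] addr=0x1b8 blk=55 s=7: L1-HIT | VC [48]
  [9] addr=0x182 blk=48 s=0: VC-HIT | VC [40]
  [10] addr=0x186 blk=48 s=0: L1-HIT | VC [40]
  [11] addr=0x189 blk=49 s=1: L1-HIT | VC [40]
  [12] addr=0x181 blk=48 s=0: L1-HIT | VC [40]
  [13] addr=0x18c blk=49 s=1: L1-HIT | VC [40]
  [14] addr=0x44 blk=8 s=0: MISS | VC [40, 48]
  [15] addr=0x86 blk=16 s=0: MISS | VC [40, 48, 8]
  [16] addr=0x44 blk=8 s=0: VC-HIT | VC [40, 48, 16]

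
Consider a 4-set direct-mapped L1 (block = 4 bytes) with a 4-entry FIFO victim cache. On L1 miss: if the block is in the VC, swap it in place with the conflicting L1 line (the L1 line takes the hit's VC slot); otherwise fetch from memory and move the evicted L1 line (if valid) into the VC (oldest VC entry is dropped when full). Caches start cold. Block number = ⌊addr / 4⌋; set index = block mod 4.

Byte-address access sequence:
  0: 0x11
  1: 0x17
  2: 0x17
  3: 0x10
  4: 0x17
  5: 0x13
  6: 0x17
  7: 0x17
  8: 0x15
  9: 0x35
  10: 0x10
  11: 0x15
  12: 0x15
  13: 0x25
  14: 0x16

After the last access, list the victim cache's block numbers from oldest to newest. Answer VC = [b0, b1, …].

VC = [13, 9]

  [0] addr=0x11 blk=4 s=0: MISS | VC []
  [1] addr=0x17 blk=5 s=1: MISS | VC []
  [2] addr=0x17 blk=5 s=1: L1-HIT | VC []
  [3] addr=0x10 blk=4 s=0: L1-HIT | VC []
  [4] addr=0x17 blk=5 s=1: L1-HIT | VC []
  [5] addr=0x13 blk=4 s=0: L1-HIT | VC []
  [6] addr=0x17 blk=5 s=1: L1-HIT | VC []
  [7] addr=0x17 blk=5 s=1: L1-HIT | VC []
  [8] addr=0x15 blk=5 s=1: L1-HIT | VC []
  [9] addr=0x35 blk=13 s=1: MISS | VC [5]
  [10] addr=0x10 blk=4 s=0: L1-HIT | VC [5]
  [11] addr=0x15 blk=5 s=1: VC-HIT | VC [13]
  [12] addr=0x15 blk=5 s=1: L1-HIT | VC [13]
  [13] addr=0x25 blk=9 s=1: MISS | VC [13, 5]
  [14] addr=0x16 blk=5 s=1: VC-HIT | VC [13, 9]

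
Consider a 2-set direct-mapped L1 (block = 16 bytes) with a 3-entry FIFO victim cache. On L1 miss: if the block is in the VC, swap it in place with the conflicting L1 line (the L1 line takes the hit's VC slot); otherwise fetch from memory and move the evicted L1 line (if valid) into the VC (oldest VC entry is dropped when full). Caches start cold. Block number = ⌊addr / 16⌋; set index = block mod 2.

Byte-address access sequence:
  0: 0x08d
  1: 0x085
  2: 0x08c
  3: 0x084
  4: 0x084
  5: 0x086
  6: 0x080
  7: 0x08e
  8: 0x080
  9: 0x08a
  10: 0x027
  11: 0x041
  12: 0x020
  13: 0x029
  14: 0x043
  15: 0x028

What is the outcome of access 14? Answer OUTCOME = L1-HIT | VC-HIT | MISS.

OUTCOME = VC-HIT

  [0] addr=0x8d blk=8 s=0: MISS | VC []
  [1] addr=0x85 blk=8 s=0: L1-HIT | VC []
  [2] addr=0x8c blk=8 s=0: L1-HIT | VC []
  [3] addr=0x84 blk=8 s=0: L1-HIT | VC []
  [4] addr=0x84 blk=8 s=0: L1-HIT | VC []
  [5] addr=0x86 blk=8 s=0: L1-HIT | VC []
  [6] addr=0x80 blk=8 s=0: L1-HIT | VC []
  [7] addr=0x8e blk=8 s=0: L1-HIT | VC []
  [8] addr=0x80 blk=8 s=0: L1-HIT | VC []
  [9] addr=0x8a blk=8 s=0: L1-HIT | VC []
  [10] addr=0x27 blk=2 s=0: MISS | VC [8]
  [11] addr=0x41 blk=4 s=0: MISS | VC [8, 2]
  [12] addr=0x20 blk=2 s=0: VC-HIT | VC [8, 4]
  [13] addr=0x29 blk=2 s=0: L1-HIT | VC [8, 4]
  [14] addr=0x43 blk=4 s=0: VC-HIT | VC [8, 2]
  [15] addr=0x28 blk=2 s=0: VC-HIT | VC [8, 4]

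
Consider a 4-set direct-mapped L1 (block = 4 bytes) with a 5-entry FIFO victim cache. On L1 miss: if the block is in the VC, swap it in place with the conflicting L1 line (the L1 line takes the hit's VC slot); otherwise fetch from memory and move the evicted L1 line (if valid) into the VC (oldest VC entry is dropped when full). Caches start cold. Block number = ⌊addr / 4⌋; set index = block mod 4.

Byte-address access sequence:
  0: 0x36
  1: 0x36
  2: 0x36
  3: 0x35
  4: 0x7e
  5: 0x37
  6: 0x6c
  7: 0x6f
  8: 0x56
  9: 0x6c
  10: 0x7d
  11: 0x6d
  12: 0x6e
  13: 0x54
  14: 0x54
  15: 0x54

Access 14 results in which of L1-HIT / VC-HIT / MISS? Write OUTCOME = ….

  [0] addr=0x36 blk=13 s=1: MISS | VC []
  [1] addr=0x36 blk=13 s=1: L1-HIT | VC []
  [2] addr=0x36 blk=13 s=1: L1-HIT | VC []
  [3] addr=0x35 blk=13 s=1: L1-HIT | VC []
  [4] addr=0x7e blk=31 s=3: MISS | VC []
  [5] addr=0x37 blk=13 s=1: L1-HIT | VC []
  [6] addr=0x6c blk=27 s=3: MISS | VC [31]
  [7] addr=0x6f blk=27 s=3: L1-HIT | VC [31]
  [8] addr=0x56 blk=21 s=1: MISS | VC [31, 13]
  [9] addr=0x6c blk=27 s=3: L1-HIT | VC [31, 13]
  [10] addr=0x7d blk=31 s=3: VC-HIT | VC [27, 13]
  [11] addr=0x6d blk=27 s=3: VC-HIT | VC [31, 13]
  [12] addr=0x6e blk=27 s=3: L1-HIT | VC [31, 13]
  [13] addr=0x54 blk=21 s=1: L1-HIT | VC [31, 13]
  [14] addr=0x54 blk=21 s=1: L1-HIT | VC [31, 13]
  [15] addr=0x54 blk=21 s=1: L1-HIT | VC [31, 13]

OUTCOME = L1-HIT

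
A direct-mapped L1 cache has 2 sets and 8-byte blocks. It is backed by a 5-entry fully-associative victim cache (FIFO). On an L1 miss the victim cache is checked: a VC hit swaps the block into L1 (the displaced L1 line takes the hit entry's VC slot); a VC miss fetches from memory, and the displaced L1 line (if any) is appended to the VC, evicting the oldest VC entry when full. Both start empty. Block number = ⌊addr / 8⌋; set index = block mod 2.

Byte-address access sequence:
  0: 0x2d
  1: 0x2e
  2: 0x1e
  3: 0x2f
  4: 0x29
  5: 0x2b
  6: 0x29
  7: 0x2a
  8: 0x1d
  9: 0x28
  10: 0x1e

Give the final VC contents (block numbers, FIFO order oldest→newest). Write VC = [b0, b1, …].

VC = [5]

#0 0x2d→b5/s1 MISS; vc=[]
#1 0x2e→b5/s1 L1-HIT; vc=[]
#2 0x1e→b3/s1 MISS; vc=[5]
#3 0x2f→b5/s1 VC-HIT; vc=[3]
#4 0x29→b5/s1 L1-HIT; vc=[3]
#5 0x2b→b5/s1 L1-HIT; vc=[3]
#6 0x29→b5/s1 L1-HIT; vc=[3]
#7 0x2a→b5/s1 L1-HIT; vc=[3]
#8 0x1d→b3/s1 VC-HIT; vc=[5]
#9 0x28→b5/s1 VC-HIT; vc=[3]
#10 0x1e→b3/s1 VC-HIT; vc=[5]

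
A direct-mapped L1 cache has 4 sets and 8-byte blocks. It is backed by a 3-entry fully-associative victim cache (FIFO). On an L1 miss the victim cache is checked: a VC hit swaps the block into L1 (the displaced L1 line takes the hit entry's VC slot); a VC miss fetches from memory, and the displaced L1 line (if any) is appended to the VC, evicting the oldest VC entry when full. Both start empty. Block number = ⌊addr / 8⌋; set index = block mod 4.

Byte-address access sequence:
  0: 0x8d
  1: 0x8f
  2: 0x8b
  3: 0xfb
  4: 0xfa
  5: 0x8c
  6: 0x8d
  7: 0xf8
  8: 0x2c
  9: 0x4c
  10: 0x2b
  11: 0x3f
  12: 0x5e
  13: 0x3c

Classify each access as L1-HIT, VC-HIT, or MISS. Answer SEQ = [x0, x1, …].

SEQ = [MISS, L1-HIT, L1-HIT, MISS, L1-HIT, L1-HIT, L1-HIT, L1-HIT, MISS, MISS, VC-HIT, MISS, MISS, VC-HIT]

  [0] addr=0x8d blk=17 s=1: MISS | VC []
  [1] addr=0x8f blk=17 s=1: L1-HIT | VC []
  [2] addr=0x8b blk=17 s=1: L1-HIT | VC []
  [3] addr=0xfb blk=31 s=3: MISS | VC []
  [4] addr=0xfa blk=31 s=3: L1-HIT | VC []
  [5] addr=0x8c blk=17 s=1: L1-HIT | VC []
  [6] addr=0x8d blk=17 s=1: L1-HIT | VC []
  [7] addr=0xf8 blk=31 s=3: L1-HIT | VC []
  [8] addr=0x2c blk=5 s=1: MISS | VC [17]
  [9] addr=0x4c blk=9 s=1: MISS | VC [17, 5]
  [10] addr=0x2b blk=5 s=1: VC-HIT | VC [17, 9]
  [11] addr=0x3f blk=7 s=3: MISS | VC [17, 9, 31]
  [12] addr=0x5e blk=11 s=3: MISS | VC [9, 31, 7]
  [13] addr=0x3c blk=7 s=3: VC-HIT | VC [9, 31, 11]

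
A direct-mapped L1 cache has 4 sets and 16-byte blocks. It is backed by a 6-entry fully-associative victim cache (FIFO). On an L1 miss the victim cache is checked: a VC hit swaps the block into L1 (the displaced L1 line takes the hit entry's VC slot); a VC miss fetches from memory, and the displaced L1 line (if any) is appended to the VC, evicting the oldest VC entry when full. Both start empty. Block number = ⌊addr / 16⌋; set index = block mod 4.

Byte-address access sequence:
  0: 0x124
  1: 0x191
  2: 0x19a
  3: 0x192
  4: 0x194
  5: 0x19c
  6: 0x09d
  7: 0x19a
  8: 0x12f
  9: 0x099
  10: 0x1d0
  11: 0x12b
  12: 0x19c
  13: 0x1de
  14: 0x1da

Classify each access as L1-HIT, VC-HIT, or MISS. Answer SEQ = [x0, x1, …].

  [0] addr=0x124 blk=18 s=2: MISS | VC []
  [1] addr=0x191 blk=25 s=1: MISS | VC []
  [2] addr=0x19a blk=25 s=1: L1-HIT | VC []
  [3] addr=0x192 blk=25 s=1: L1-HIT | VC []
  [4] addr=0x194 blk=25 s=1: L1-HIT | VC []
  [5] addr=0x19c blk=25 s=1: L1-HIT | VC []
  [6] addr=0x9d blk=9 s=1: MISS | VC [25]
  [7] addr=0x19a blk=25 s=1: VC-HIT | VC [9]
  [8] addr=0x12f blk=18 s=2: L1-HIT | VC [9]
  [9] addr=0x99 blk=9 s=1: VC-HIT | VC [25]
  [10] addr=0x1d0 blk=29 s=1: MISS | VC [25, 9]
  [11] addr=0x12b blk=18 s=2: L1-HIT | VC [25, 9]
  [12] addr=0x19c blk=25 s=1: VC-HIT | VC [29, 9]
  [13] addr=0x1de blk=29 s=1: VC-HIT | VC [25, 9]
  [14] addr=0x1da blk=29 s=1: L1-HIT | VC [25, 9]

SEQ = [MISS, MISS, L1-HIT, L1-HIT, L1-HIT, L1-HIT, MISS, VC-HIT, L1-HIT, VC-HIT, MISS, L1-HIT, VC-HIT, VC-HIT, L1-HIT]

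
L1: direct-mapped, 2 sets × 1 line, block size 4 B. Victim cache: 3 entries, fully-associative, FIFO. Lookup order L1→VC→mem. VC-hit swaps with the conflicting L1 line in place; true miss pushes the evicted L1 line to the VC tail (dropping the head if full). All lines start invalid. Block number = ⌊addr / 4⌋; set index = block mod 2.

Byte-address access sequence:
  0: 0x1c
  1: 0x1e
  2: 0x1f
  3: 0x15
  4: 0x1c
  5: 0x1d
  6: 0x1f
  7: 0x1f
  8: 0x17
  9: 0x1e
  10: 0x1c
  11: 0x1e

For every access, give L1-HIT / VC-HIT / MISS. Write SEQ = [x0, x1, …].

SEQ = [MISS, L1-HIT, L1-HIT, MISS, VC-HIT, L1-HIT, L1-HIT, L1-HIT, VC-HIT, VC-HIT, L1-HIT, L1-HIT]

  [0] addr=0x1c blk=7 s=1: MISS | VC []
  [1] addr=0x1e blk=7 s=1: L1-HIT | VC []
  [2] addr=0x1f blk=7 s=1: L1-HIT | VC []
  [3] addr=0x15 blk=5 s=1: MISS | VC [7]
  [4] addr=0x1c blk=7 s=1: VC-HIT | VC [5]
  [5] addr=0x1d blk=7 s=1: L1-HIT | VC [5]
  [6] addr=0x1f blk=7 s=1: L1-HIT | VC [5]
  [7] addr=0x1f blk=7 s=1: L1-HIT | VC [5]
  [8] addr=0x17 blk=5 s=1: VC-HIT | VC [7]
  [9] addr=0x1e blk=7 s=1: VC-HIT | VC [5]
  [10] addr=0x1c blk=7 s=1: L1-HIT | VC [5]
  [11] addr=0x1e blk=7 s=1: L1-HIT | VC [5]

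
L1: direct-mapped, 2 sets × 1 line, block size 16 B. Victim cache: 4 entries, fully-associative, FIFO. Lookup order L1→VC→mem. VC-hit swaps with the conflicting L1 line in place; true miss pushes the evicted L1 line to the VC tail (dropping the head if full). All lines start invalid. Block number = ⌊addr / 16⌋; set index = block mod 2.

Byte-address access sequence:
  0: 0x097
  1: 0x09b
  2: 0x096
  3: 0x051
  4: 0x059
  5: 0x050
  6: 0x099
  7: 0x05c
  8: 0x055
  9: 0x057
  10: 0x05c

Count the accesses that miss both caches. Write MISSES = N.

  [0] addr=0x97 blk=9 s=1: MISS | VC []
  [1] addr=0x9b blk=9 s=1: L1-HIT | VC []
  [2] addr=0x96 blk=9 s=1: L1-HIT | VC []
  [3] addr=0x51 blk=5 s=1: MISS | VC [9]
  [4] addr=0x59 blk=5 s=1: L1-HIT | VC [9]
  [5] addr=0x50 blk=5 s=1: L1-HIT | VC [9]
  [6] addr=0x99 blk=9 s=1: VC-HIT | VC [5]
  [7] addr=0x5c blk=5 s=1: VC-HIT | VC [9]
  [8] addr=0x55 blk=5 s=1: L1-HIT | VC [9]
  [9] addr=0x57 blk=5 s=1: L1-HIT | VC [9]
  [10] addr=0x5c blk=5 s=1: L1-HIT | VC [9]

MISSES = 2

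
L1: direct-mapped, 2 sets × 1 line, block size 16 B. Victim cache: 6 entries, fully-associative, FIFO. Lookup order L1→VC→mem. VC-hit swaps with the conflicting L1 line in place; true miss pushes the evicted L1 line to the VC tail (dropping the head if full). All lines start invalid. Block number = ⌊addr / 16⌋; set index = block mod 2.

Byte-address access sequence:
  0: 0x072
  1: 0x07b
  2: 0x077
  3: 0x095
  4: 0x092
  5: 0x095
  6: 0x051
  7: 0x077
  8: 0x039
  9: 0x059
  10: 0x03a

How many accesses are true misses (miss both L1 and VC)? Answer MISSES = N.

0: 0x72 (blk 7, set 1) → MISS  vc=[]
1: 0x7b (blk 7, set 1) → L1-HIT  vc=[]
2: 0x77 (blk 7, set 1) → L1-HIT  vc=[]
3: 0x95 (blk 9, set 1) → MISS  vc=[7]
4: 0x92 (blk 9, set 1) → L1-HIT  vc=[7]
5: 0x95 (blk 9, set 1) → L1-HIT  vc=[7]
6: 0x51 (blk 5, set 1) → MISS  vc=[7, 9]
7: 0x77 (blk 7, set 1) → VC-HIT  vc=[5, 9]
8: 0x39 (blk 3, set 1) → MISS  vc=[5, 9, 7]
9: 0x59 (blk 5, set 1) → VC-HIT  vc=[3, 9, 7]
10: 0x3a (blk 3, set 1) → VC-HIT  vc=[5, 9, 7]

MISSES = 4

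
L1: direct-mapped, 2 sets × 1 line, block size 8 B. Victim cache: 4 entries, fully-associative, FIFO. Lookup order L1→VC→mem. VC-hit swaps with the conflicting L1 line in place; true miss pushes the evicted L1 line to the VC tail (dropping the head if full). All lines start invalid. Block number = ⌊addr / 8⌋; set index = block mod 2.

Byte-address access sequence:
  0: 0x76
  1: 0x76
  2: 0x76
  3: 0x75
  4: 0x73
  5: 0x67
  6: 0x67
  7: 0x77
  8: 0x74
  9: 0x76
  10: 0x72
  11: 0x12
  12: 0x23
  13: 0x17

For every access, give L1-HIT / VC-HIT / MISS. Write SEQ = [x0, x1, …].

SEQ = [MISS, L1-HIT, L1-HIT, L1-HIT, L1-HIT, MISS, L1-HIT, VC-HIT, L1-HIT, L1-HIT, L1-HIT, MISS, MISS, VC-HIT]

  [0] addr=0x76 blk=14 s=0: MISS | VC []
  [1] addr=0x76 blk=14 s=0: L1-HIT | VC []
  [2] addr=0x76 blk=14 s=0: L1-HIT | VC []
  [3] addr=0x75 blk=14 s=0: L1-HIT | VC []
  [4] addr=0x73 blk=14 s=0: L1-HIT | VC []
  [5] addr=0x67 blk=12 s=0: MISS | VC [14]
  [6] addr=0x67 blk=12 s=0: L1-HIT | VC [14]
  [7] addr=0x77 blk=14 s=0: VC-HIT | VC [12]
  [8] addr=0x74 blk=14 s=0: L1-HIT | VC [12]
  [9] addr=0x76 blk=14 s=0: L1-HIT | VC [12]
  [10] addr=0x72 blk=14 s=0: L1-HIT | VC [12]
  [11] addr=0x12 blk=2 s=0: MISS | VC [12, 14]
  [12] addr=0x23 blk=4 s=0: MISS | VC [12, 14, 2]
  [13] addr=0x17 blk=2 s=0: VC-HIT | VC [12, 14, 4]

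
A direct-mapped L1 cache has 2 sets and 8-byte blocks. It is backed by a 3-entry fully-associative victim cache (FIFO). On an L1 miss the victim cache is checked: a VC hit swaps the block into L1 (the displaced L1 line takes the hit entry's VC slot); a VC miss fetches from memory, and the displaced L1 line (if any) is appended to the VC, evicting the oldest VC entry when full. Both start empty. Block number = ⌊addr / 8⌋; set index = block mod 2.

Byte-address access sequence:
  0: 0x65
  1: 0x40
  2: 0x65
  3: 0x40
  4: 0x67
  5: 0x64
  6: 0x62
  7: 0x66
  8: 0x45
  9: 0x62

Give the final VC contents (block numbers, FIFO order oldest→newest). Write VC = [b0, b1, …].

  [0] addr=0x65 blk=12 s=0: MISS | VC []
  [1] addr=0x40 blk=8 s=0: MISS | VC [12]
  [2] addr=0x65 blk=12 s=0: VC-HIT | VC [8]
  [3] addr=0x40 blk=8 s=0: VC-HIT | VC [12]
  [4] addr=0x67 blk=12 s=0: VC-HIT | VC [8]
  [5] addr=0x64 blk=12 s=0: L1-HIT | VC [8]
  [6] addr=0x62 blk=12 s=0: L1-HIT | VC [8]
  [7] addr=0x66 blk=12 s=0: L1-HIT | VC [8]
  [8] addr=0x45 blk=8 s=0: VC-HIT | VC [12]
  [9] addr=0x62 blk=12 s=0: VC-HIT | VC [8]

VC = [8]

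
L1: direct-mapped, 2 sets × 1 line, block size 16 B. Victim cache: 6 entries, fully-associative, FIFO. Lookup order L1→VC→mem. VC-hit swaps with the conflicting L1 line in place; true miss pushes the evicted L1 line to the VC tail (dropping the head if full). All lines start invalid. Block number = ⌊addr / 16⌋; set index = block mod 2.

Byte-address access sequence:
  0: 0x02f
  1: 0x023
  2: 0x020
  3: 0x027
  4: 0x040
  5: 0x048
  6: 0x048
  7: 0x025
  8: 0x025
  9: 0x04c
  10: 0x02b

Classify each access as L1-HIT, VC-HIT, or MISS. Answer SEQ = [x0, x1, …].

SEQ = [MISS, L1-HIT, L1-HIT, L1-HIT, MISS, L1-HIT, L1-HIT, VC-HIT, L1-HIT, VC-HIT, VC-HIT]

  [0] addr=0x2f blk=2 s=0: MISS | VC []
  [1] addr=0x23 blk=2 s=0: L1-HIT | VC []
  [2] addr=0x20 blk=2 s=0: L1-HIT | VC []
  [3] addr=0x27 blk=2 s=0: L1-HIT | VC []
  [4] addr=0x40 blk=4 s=0: MISS | VC [2]
  [5] addr=0x48 blk=4 s=0: L1-HIT | VC [2]
  [6] addr=0x48 blk=4 s=0: L1-HIT | VC [2]
  [7] addr=0x25 blk=2 s=0: VC-HIT | VC [4]
  [8] addr=0x25 blk=2 s=0: L1-HIT | VC [4]
  [9] addr=0x4c blk=4 s=0: VC-HIT | VC [2]
  [10] addr=0x2b blk=2 s=0: VC-HIT | VC [4]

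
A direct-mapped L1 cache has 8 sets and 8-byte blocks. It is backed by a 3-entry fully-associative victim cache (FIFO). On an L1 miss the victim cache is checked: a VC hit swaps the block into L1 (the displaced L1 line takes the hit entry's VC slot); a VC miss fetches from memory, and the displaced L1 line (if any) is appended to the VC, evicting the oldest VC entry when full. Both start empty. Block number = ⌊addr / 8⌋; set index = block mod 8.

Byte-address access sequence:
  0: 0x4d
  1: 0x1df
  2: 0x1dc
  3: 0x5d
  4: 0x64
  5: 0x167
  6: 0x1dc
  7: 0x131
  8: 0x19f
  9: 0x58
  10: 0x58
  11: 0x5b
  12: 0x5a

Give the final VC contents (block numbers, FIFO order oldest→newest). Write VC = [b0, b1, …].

VC = [51, 12, 59]

  [0] addr=0x4d blk=9 s=1: MISS | VC []
  [1] addr=0x1df blk=59 s=3: MISS | VC []
  [2] addr=0x1dc blk=59 s=3: L1-HIT | VC []
  [3] addr=0x5d blk=11 s=3: MISS | VC [59]
  [4] addr=0x64 blk=12 s=4: MISS | VC [59]
  [5] addr=0x167 blk=44 s=4: MISS | VC [59, 12]
  [6] addr=0x1dc blk=59 s=3: VC-HIT | VC [11, 12]
  [7] addr=0x131 blk=38 s=6: MISS | VC [11, 12]
  [8] addr=0x19f blk=51 s=3: MISS | VC [11, 12, 59]
  [9] addr=0x58 blk=11 s=3: VC-HIT | VC [51, 12, 59]
  [10] addr=0x58 blk=11 s=3: L1-HIT | VC [51, 12, 59]
  [11] addr=0x5b blk=11 s=3: L1-HIT | VC [51, 12, 59]
  [12] addr=0x5a blk=11 s=3: L1-HIT | VC [51, 12, 59]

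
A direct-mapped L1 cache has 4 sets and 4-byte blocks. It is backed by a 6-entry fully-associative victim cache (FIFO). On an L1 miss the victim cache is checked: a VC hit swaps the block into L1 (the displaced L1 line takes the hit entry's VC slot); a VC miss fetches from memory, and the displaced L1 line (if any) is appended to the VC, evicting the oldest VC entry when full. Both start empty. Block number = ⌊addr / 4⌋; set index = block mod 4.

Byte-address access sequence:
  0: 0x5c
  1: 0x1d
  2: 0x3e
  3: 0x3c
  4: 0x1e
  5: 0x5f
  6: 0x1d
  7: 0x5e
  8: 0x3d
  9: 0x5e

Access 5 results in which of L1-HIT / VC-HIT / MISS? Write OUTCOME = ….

OUTCOME = VC-HIT

  [0] addr=0x5c blk=23 s=3: MISS | VC []
  [1] addr=0x1d blk=7 s=3: MISS | VC [23]
  [2] addr=0x3e blk=15 s=3: MISS | VC [23, 7]
  [3] addr=0x3c blk=15 s=3: L1-HIT | VC [23, 7]
  [4] addr=0x1e blk=7 s=3: VC-HIT | VC [23, 15]
  [5] addr=0x5f blk=23 s=3: VC-HIT | VC [7, 15]
  [6] addr=0x1d blk=7 s=3: VC-HIT | VC [23, 15]
  [7] addr=0x5e blk=23 s=3: VC-HIT | VC [7, 15]
  [8] addr=0x3d blk=15 s=3: VC-HIT | VC [7, 23]
  [9] addr=0x5e blk=23 s=3: VC-HIT | VC [7, 15]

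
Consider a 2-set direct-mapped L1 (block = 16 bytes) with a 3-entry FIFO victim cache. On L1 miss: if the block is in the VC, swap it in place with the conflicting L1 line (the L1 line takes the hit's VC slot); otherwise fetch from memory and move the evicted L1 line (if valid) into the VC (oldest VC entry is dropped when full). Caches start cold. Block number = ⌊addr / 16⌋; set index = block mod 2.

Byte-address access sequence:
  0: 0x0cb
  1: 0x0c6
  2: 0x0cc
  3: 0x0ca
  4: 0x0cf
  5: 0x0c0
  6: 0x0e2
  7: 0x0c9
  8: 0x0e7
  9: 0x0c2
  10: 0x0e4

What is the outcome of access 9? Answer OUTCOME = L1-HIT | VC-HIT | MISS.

0: 0xcb (blk 12, set 0) → MISS  vc=[]
1: 0xc6 (blk 12, set 0) → L1-HIT  vc=[]
2: 0xcc (blk 12, set 0) → L1-HIT  vc=[]
3: 0xca (blk 12, set 0) → L1-HIT  vc=[]
4: 0xcf (blk 12, set 0) → L1-HIT  vc=[]
5: 0xc0 (blk 12, set 0) → L1-HIT  vc=[]
6: 0xe2 (blk 14, set 0) → MISS  vc=[12]
7: 0xc9 (blk 12, set 0) → VC-HIT  vc=[14]
8: 0xe7 (blk 14, set 0) → VC-HIT  vc=[12]
9: 0xc2 (blk 12, set 0) → VC-HIT  vc=[14]
10: 0xe4 (blk 14, set 0) → VC-HIT  vc=[12]

OUTCOME = VC-HIT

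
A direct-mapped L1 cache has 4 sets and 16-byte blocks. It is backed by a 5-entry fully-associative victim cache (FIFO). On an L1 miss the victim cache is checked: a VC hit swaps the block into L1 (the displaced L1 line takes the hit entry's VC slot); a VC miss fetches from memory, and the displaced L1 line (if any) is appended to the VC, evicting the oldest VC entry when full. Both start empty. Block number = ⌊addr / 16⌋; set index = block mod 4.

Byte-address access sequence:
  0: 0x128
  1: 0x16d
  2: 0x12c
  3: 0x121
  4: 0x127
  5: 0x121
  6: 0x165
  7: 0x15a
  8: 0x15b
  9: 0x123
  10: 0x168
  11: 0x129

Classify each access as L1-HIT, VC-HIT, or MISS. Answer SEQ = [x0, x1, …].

SEQ = [MISS, MISS, VC-HIT, L1-HIT, L1-HIT, L1-HIT, VC-HIT, MISS, L1-HIT, VC-HIT, VC-HIT, VC-HIT]

0: 0x128 (blk 18, set 2) → MISS  vc=[]
1: 0x16d (blk 22, set 2) → MISS  vc=[18]
2: 0x12c (blk 18, set 2) → VC-HIT  vc=[22]
3: 0x121 (blk 18, set 2) → L1-HIT  vc=[22]
4: 0x127 (blk 18, set 2) → L1-HIT  vc=[22]
5: 0x121 (blk 18, set 2) → L1-HIT  vc=[22]
6: 0x165 (blk 22, set 2) → VC-HIT  vc=[18]
7: 0x15a (blk 21, set 1) → MISS  vc=[18]
8: 0x15b (blk 21, set 1) → L1-HIT  vc=[18]
9: 0x123 (blk 18, set 2) → VC-HIT  vc=[22]
10: 0x168 (blk 22, set 2) → VC-HIT  vc=[18]
11: 0x129 (blk 18, set 2) → VC-HIT  vc=[22]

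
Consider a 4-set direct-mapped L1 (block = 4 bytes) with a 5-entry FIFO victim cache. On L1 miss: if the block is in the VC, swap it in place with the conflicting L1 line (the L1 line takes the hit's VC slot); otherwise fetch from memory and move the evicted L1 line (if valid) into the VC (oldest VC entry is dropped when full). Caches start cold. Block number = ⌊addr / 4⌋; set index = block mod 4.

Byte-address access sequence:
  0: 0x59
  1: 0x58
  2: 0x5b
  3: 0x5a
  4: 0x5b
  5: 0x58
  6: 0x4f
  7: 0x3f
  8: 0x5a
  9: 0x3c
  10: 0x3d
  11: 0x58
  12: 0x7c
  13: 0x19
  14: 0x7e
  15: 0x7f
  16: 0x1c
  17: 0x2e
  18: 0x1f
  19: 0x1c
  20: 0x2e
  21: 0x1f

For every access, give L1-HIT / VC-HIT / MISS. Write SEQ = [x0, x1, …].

SEQ = [MISS, L1-HIT, L1-HIT, L1-HIT, L1-HIT, L1-HIT, MISS, MISS, L1-HIT, L1-HIT, L1-HIT, L1-HIT, MISS, MISS, L1-HIT, L1-HIT, MISS, MISS, VC-HIT, L1-HIT, VC-HIT, VC-HIT]

0: 0x59 (blk 22, set 2) → MISS  vc=[]
1: 0x58 (blk 22, set 2) → L1-HIT  vc=[]
2: 0x5b (blk 22, set 2) → L1-HIT  vc=[]
3: 0x5a (blk 22, set 2) → L1-HIT  vc=[]
4: 0x5b (blk 22, set 2) → L1-HIT  vc=[]
5: 0x58 (blk 22, set 2) → L1-HIT  vc=[]
6: 0x4f (blk 19, set 3) → MISS  vc=[]
7: 0x3f (blk 15, set 3) → MISS  vc=[19]
8: 0x5a (blk 22, set 2) → L1-HIT  vc=[19]
9: 0x3c (blk 15, set 3) → L1-HIT  vc=[19]
10: 0x3d (blk 15, set 3) → L1-HIT  vc=[19]
11: 0x58 (blk 22, set 2) → L1-HIT  vc=[19]
12: 0x7c (blk 31, set 3) → MISS  vc=[19, 15]
13: 0x19 (blk 6, set 2) → MISS  vc=[19, 15, 22]
14: 0x7e (blk 31, set 3) → L1-HIT  vc=[19, 15, 22]
15: 0x7f (blk 31, set 3) → L1-HIT  vc=[19, 15, 22]
16: 0x1c (blk 7, set 3) → MISS  vc=[19, 15, 22, 31]
17: 0x2e (blk 11, set 3) → MISS  vc=[19, 15, 22, 31, 7]
18: 0x1f (blk 7, set 3) → VC-HIT  vc=[19, 15, 22, 31, 11]
19: 0x1c (blk 7, set 3) → L1-HIT  vc=[19, 15, 22, 31, 11]
20: 0x2e (blk 11, set 3) → VC-HIT  vc=[19, 15, 22, 31, 7]
21: 0x1f (blk 7, set 3) → VC-HIT  vc=[19, 15, 22, 31, 11]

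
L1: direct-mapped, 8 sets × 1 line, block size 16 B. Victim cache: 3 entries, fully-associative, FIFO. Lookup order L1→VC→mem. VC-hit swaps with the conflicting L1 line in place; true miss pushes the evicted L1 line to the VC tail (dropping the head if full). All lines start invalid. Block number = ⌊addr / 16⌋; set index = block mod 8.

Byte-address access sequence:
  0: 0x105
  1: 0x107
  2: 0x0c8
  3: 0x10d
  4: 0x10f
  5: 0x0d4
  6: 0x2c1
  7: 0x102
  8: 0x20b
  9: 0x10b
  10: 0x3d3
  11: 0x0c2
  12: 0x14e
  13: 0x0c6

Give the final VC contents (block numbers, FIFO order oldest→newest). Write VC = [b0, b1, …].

VC = [32, 13, 20]

#0 0x105→b16/s0 MISS; vc=[]
#1 0x107→b16/s0 L1-HIT; vc=[]
#2 0xc8→b12/s4 MISS; vc=[]
#3 0x10d→b16/s0 L1-HIT; vc=[]
#4 0x10f→b16/s0 L1-HIT; vc=[]
#5 0xd4→b13/s5 MISS; vc=[]
#6 0x2c1→b44/s4 MISS; vc=[12]
#7 0x102→b16/s0 L1-HIT; vc=[12]
#8 0x20b→b32/s0 MISS; vc=[12,16]
#9 0x10b→b16/s0 VC-HIT; vc=[12,32]
#10 0x3d3→b61/s5 MISS; vc=[12,32,13]
#11 0xc2→b12/s4 VC-HIT; vc=[44,32,13]
#12 0x14e→b20/s4 MISS; vc=[32,13,12]
#13 0xc6→b12/s4 VC-HIT; vc=[32,13,20]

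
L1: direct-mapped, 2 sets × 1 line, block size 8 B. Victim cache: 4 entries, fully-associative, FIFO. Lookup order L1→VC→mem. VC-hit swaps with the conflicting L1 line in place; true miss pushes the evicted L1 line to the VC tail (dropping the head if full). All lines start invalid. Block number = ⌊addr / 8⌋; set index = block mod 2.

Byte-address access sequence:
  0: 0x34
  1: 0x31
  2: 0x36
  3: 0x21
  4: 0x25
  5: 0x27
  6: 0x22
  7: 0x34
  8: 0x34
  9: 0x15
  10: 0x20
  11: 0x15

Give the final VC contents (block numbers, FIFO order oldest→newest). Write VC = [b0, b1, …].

0: 0x34 (blk 6, set 0) → MISS  vc=[]
1: 0x31 (blk 6, set 0) → L1-HIT  vc=[]
2: 0x36 (blk 6, set 0) → L1-HIT  vc=[]
3: 0x21 (blk 4, set 0) → MISS  vc=[6]
4: 0x25 (blk 4, set 0) → L1-HIT  vc=[6]
5: 0x27 (blk 4, set 0) → L1-HIT  vc=[6]
6: 0x22 (blk 4, set 0) → L1-HIT  vc=[6]
7: 0x34 (blk 6, set 0) → VC-HIT  vc=[4]
8: 0x34 (blk 6, set 0) → L1-HIT  vc=[4]
9: 0x15 (blk 2, set 0) → MISS  vc=[4, 6]
10: 0x20 (blk 4, set 0) → VC-HIT  vc=[2, 6]
11: 0x15 (blk 2, set 0) → VC-HIT  vc=[4, 6]

VC = [4, 6]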